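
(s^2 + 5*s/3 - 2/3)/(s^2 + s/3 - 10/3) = (3*s - 1)/(3*s - 5)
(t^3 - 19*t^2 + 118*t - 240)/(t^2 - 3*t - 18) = (t^2 - 13*t + 40)/(t + 3)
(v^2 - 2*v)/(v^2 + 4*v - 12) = v/(v + 6)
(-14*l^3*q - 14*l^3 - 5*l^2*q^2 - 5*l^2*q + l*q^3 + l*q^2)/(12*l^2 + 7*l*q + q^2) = l*(-14*l^2*q - 14*l^2 - 5*l*q^2 - 5*l*q + q^3 + q^2)/(12*l^2 + 7*l*q + q^2)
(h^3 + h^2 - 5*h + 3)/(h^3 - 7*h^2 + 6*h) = (h^2 + 2*h - 3)/(h*(h - 6))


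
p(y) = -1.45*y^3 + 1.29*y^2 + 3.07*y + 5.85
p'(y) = -4.35*y^2 + 2.58*y + 3.07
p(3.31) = -22.44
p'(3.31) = -36.05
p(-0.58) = 4.79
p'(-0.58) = 0.11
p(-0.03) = 5.76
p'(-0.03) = 2.99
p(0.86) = 8.52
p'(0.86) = 2.07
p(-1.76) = 12.35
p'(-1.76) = -14.95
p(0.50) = 7.53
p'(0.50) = 3.27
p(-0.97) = 5.41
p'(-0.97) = -3.53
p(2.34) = 1.52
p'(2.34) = -14.71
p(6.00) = -242.49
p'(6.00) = -138.05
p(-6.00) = 347.07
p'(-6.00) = -169.01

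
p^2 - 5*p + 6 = (p - 3)*(p - 2)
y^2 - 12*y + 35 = (y - 7)*(y - 5)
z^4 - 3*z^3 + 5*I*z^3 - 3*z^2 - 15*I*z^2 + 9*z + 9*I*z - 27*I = (z - 3)*(z - I)*(z + 3*I)^2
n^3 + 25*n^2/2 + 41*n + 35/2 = (n + 1/2)*(n + 5)*(n + 7)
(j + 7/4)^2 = j^2 + 7*j/2 + 49/16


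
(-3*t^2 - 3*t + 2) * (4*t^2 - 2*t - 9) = -12*t^4 - 6*t^3 + 41*t^2 + 23*t - 18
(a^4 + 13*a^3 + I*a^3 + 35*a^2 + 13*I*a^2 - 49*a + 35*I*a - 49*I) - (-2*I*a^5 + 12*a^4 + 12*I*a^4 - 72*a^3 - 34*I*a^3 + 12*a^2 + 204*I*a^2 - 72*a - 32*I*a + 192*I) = 2*I*a^5 - 11*a^4 - 12*I*a^4 + 85*a^3 + 35*I*a^3 + 23*a^2 - 191*I*a^2 + 23*a + 67*I*a - 241*I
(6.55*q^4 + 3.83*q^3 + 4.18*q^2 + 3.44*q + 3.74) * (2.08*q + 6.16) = 13.624*q^5 + 48.3144*q^4 + 32.2872*q^3 + 32.904*q^2 + 28.9696*q + 23.0384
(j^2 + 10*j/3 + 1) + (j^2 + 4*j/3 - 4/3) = 2*j^2 + 14*j/3 - 1/3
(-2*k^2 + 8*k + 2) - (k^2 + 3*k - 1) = -3*k^2 + 5*k + 3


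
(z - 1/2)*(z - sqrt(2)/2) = z^2 - sqrt(2)*z/2 - z/2 + sqrt(2)/4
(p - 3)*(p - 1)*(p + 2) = p^3 - 2*p^2 - 5*p + 6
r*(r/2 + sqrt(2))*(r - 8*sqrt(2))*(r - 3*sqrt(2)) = r^4/2 - 9*sqrt(2)*r^3/2 + 2*r^2 + 48*sqrt(2)*r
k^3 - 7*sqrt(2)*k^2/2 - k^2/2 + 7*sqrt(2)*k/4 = k*(k - 1/2)*(k - 7*sqrt(2)/2)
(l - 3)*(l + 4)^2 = l^3 + 5*l^2 - 8*l - 48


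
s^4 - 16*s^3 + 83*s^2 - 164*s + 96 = (s - 8)*(s - 4)*(s - 3)*(s - 1)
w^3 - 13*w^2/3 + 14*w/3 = w*(w - 7/3)*(w - 2)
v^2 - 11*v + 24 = (v - 8)*(v - 3)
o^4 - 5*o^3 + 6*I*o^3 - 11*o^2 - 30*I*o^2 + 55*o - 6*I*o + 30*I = (o - 5)*(o + I)*(o + 2*I)*(o + 3*I)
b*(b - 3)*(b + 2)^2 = b^4 + b^3 - 8*b^2 - 12*b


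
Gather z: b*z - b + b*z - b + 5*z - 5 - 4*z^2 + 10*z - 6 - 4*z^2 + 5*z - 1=-2*b - 8*z^2 + z*(2*b + 20) - 12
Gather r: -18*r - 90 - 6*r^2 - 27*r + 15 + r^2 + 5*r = -5*r^2 - 40*r - 75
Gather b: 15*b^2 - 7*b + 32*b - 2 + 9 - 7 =15*b^2 + 25*b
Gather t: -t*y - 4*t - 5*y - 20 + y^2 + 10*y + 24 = t*(-y - 4) + y^2 + 5*y + 4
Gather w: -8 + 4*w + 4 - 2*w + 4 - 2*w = 0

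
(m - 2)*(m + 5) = m^2 + 3*m - 10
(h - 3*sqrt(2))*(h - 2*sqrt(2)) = h^2 - 5*sqrt(2)*h + 12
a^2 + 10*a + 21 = (a + 3)*(a + 7)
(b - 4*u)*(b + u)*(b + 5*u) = b^3 + 2*b^2*u - 19*b*u^2 - 20*u^3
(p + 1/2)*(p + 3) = p^2 + 7*p/2 + 3/2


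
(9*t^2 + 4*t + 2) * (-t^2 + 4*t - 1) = -9*t^4 + 32*t^3 + 5*t^2 + 4*t - 2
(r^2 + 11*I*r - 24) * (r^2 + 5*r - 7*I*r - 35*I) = r^4 + 5*r^3 + 4*I*r^3 + 53*r^2 + 20*I*r^2 + 265*r + 168*I*r + 840*I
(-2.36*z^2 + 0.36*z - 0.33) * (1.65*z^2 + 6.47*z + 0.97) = -3.894*z^4 - 14.6752*z^3 - 0.5045*z^2 - 1.7859*z - 0.3201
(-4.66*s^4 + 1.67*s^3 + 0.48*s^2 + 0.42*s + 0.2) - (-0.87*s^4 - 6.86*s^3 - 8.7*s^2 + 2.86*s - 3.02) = -3.79*s^4 + 8.53*s^3 + 9.18*s^2 - 2.44*s + 3.22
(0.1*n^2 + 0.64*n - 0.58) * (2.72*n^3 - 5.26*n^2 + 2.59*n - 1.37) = 0.272*n^5 + 1.2148*n^4 - 4.685*n^3 + 4.5714*n^2 - 2.379*n + 0.7946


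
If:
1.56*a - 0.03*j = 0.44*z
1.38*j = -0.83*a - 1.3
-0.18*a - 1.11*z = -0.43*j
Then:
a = -0.11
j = -0.88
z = -0.32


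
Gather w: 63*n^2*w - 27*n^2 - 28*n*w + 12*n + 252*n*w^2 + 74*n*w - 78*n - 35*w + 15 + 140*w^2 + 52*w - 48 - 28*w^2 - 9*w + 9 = -27*n^2 - 66*n + w^2*(252*n + 112) + w*(63*n^2 + 46*n + 8) - 24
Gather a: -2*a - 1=-2*a - 1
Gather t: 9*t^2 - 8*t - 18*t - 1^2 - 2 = 9*t^2 - 26*t - 3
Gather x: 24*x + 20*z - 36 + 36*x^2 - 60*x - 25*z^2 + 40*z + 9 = 36*x^2 - 36*x - 25*z^2 + 60*z - 27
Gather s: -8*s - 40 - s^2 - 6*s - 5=-s^2 - 14*s - 45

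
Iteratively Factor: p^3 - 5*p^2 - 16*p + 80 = (p - 5)*(p^2 - 16) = (p - 5)*(p + 4)*(p - 4)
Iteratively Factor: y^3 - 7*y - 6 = (y + 1)*(y^2 - y - 6) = (y - 3)*(y + 1)*(y + 2)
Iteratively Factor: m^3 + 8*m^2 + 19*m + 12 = (m + 1)*(m^2 + 7*m + 12) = (m + 1)*(m + 4)*(m + 3)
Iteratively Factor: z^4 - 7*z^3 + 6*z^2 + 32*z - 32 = (z - 4)*(z^3 - 3*z^2 - 6*z + 8) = (z - 4)*(z - 1)*(z^2 - 2*z - 8) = (z - 4)^2*(z - 1)*(z + 2)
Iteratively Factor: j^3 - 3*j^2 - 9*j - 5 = (j + 1)*(j^2 - 4*j - 5) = (j + 1)^2*(j - 5)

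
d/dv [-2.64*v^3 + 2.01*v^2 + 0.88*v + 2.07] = -7.92*v^2 + 4.02*v + 0.88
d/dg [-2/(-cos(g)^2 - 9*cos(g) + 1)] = 2*(2*cos(g) + 9)*sin(g)/(-sin(g)^2 + 9*cos(g))^2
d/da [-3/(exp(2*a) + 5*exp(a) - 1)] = (6*exp(a) + 15)*exp(a)/(exp(2*a) + 5*exp(a) - 1)^2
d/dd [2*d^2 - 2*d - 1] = 4*d - 2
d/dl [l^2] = 2*l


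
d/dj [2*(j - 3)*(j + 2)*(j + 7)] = 6*j^2 + 24*j - 26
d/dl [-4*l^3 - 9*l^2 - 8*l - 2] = -12*l^2 - 18*l - 8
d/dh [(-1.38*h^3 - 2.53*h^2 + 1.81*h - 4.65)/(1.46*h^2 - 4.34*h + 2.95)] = (-2.0148*h^4 + 11.9784*h^3 - 3.8754*h^2 - 1.349*h - 14.8415)/(2.1316*h^4 - 12.6728*h^3 + 27.4496*h^2 - 25.606*h + 8.7025)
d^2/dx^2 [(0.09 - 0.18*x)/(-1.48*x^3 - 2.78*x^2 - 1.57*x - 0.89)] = (2.365632*x^5 + 2.07792*x^4 - 3.979008*x^3 - 8.273232*x^2 - 4.317732*x - 0.501354)/(3.241792*x^9 + 18.267936*x^8 + 44.63088*x^7 + 66.090968*x^6 + 69.315816*x^5 + 53.600118*x^4 + 30.693781*x^3 + 13.187397*x^2 + 3.730791*x + 0.704969)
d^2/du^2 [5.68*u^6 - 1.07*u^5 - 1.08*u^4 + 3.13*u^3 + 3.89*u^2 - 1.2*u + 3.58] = 170.4*u^4 - 21.4*u^3 - 12.96*u^2 + 18.78*u + 7.78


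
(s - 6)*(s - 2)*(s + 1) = s^3 - 7*s^2 + 4*s + 12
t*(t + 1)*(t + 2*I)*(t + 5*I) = t^4 + t^3 + 7*I*t^3 - 10*t^2 + 7*I*t^2 - 10*t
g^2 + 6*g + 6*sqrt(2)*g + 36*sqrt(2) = (g + 6)*(g + 6*sqrt(2))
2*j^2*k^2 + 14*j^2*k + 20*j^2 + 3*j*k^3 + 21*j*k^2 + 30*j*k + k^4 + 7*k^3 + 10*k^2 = (j + k)*(2*j + k)*(k + 2)*(k + 5)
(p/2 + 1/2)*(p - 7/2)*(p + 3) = p^3/2 + p^2/4 - 11*p/2 - 21/4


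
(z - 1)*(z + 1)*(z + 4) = z^3 + 4*z^2 - z - 4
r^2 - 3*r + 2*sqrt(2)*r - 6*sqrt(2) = (r - 3)*(r + 2*sqrt(2))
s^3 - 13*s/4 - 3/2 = (s - 2)*(s + 1/2)*(s + 3/2)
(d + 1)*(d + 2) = d^2 + 3*d + 2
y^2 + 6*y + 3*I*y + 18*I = (y + 6)*(y + 3*I)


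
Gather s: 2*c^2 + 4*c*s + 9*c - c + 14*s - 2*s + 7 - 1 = 2*c^2 + 8*c + s*(4*c + 12) + 6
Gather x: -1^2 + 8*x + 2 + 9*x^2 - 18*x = 9*x^2 - 10*x + 1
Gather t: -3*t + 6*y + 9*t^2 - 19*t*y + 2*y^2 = 9*t^2 + t*(-19*y - 3) + 2*y^2 + 6*y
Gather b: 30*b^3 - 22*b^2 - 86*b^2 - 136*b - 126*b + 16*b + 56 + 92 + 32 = 30*b^3 - 108*b^2 - 246*b + 180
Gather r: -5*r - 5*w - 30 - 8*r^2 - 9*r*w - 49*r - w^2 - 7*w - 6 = -8*r^2 + r*(-9*w - 54) - w^2 - 12*w - 36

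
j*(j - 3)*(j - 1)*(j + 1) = j^4 - 3*j^3 - j^2 + 3*j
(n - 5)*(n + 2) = n^2 - 3*n - 10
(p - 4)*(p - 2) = p^2 - 6*p + 8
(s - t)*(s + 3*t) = s^2 + 2*s*t - 3*t^2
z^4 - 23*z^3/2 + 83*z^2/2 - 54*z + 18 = (z - 6)*(z - 3)*(z - 2)*(z - 1/2)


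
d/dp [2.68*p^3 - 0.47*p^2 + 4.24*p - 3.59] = 8.04*p^2 - 0.94*p + 4.24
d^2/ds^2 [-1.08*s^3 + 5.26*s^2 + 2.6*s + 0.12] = 10.52 - 6.48*s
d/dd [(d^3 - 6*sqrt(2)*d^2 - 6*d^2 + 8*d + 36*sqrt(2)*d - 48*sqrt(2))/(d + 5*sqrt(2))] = (2*d^3 - 6*d^2 + 9*sqrt(2)*d^2 - 120*d - 60*sqrt(2)*d + 88*sqrt(2) + 360)/(d^2 + 10*sqrt(2)*d + 50)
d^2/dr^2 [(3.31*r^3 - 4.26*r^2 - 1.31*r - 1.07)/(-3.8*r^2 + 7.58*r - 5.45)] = (2.27373675443232e-13*r^4 + 39.9817119999996*r^3 + 383.79366*r^2 - 937.59393*r + 439.937416)/(54.872*r^6 - 328.3656*r^5 + 891.09696*r^4 - 1377.410312*r^3 + 1278.02064*r^2 - 675.43485*r + 161.878625)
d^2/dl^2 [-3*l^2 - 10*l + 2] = -6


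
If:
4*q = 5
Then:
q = 5/4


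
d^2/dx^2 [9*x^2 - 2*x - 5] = 18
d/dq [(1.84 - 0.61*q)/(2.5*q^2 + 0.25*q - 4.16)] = (1.525*q^2 - 9.2*q + 2.0776)/(6.25*q^4 + 1.25*q^3 - 20.7375*q^2 - 2.08*q + 17.3056)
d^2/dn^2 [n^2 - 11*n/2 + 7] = 2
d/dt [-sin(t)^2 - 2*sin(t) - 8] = -2*(sin(t) + 1)*cos(t)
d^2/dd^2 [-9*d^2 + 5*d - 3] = -18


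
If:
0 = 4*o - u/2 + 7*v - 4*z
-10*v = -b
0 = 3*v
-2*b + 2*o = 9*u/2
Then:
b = 0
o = 18*z/17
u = 8*z/17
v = 0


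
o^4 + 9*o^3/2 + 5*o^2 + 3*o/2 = o*(o + 1/2)*(o + 1)*(o + 3)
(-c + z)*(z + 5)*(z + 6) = -c*z^2 - 11*c*z - 30*c + z^3 + 11*z^2 + 30*z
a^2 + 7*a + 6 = (a + 1)*(a + 6)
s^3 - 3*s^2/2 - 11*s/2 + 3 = (s - 3)*(s - 1/2)*(s + 2)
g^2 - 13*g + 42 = (g - 7)*(g - 6)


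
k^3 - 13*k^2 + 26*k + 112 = (k - 8)*(k - 7)*(k + 2)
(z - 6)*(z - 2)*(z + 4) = z^3 - 4*z^2 - 20*z + 48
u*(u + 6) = u^2 + 6*u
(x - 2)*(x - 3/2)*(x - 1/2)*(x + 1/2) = x^4 - 7*x^3/2 + 11*x^2/4 + 7*x/8 - 3/4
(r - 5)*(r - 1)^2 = r^3 - 7*r^2 + 11*r - 5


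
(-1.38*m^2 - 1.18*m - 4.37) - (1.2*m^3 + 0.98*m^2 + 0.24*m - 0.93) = -1.2*m^3 - 2.36*m^2 - 1.42*m - 3.44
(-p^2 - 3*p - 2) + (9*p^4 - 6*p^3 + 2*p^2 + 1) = 9*p^4 - 6*p^3 + p^2 - 3*p - 1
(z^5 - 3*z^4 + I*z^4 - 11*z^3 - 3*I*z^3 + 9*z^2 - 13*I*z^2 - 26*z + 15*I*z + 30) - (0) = z^5 - 3*z^4 + I*z^4 - 11*z^3 - 3*I*z^3 + 9*z^2 - 13*I*z^2 - 26*z + 15*I*z + 30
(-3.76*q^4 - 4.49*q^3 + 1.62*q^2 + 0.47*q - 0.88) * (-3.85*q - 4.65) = 14.476*q^5 + 34.7705*q^4 + 14.6415*q^3 - 9.3425*q^2 + 1.2025*q + 4.092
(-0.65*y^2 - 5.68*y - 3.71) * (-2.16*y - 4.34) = 1.404*y^3 + 15.0898*y^2 + 32.6648*y + 16.1014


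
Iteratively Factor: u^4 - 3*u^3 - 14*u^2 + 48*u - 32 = (u - 4)*(u^3 + u^2 - 10*u + 8) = (u - 4)*(u - 1)*(u^2 + 2*u - 8) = (u - 4)*(u - 2)*(u - 1)*(u + 4)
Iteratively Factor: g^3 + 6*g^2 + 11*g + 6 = (g + 2)*(g^2 + 4*g + 3) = (g + 1)*(g + 2)*(g + 3)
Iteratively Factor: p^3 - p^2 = (p - 1)*(p^2) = p*(p - 1)*(p)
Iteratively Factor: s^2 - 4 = (s + 2)*(s - 2)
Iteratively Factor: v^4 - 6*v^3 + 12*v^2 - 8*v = (v - 2)*(v^3 - 4*v^2 + 4*v) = (v - 2)^2*(v^2 - 2*v) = v*(v - 2)^2*(v - 2)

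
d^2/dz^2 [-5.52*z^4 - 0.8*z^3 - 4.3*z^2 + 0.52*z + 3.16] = -66.24*z^2 - 4.8*z - 8.6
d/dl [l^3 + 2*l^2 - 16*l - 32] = 3*l^2 + 4*l - 16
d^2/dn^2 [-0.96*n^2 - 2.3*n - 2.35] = -1.92000000000000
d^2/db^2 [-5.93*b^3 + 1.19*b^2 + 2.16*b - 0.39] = 2.38 - 35.58*b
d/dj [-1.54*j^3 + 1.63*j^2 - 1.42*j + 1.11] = -4.62*j^2 + 3.26*j - 1.42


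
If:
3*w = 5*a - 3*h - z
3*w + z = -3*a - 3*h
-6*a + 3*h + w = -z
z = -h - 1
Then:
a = 0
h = 1/2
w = 0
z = -3/2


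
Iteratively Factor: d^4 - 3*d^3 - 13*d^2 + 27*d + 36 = (d - 4)*(d^3 + d^2 - 9*d - 9) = (d - 4)*(d + 3)*(d^2 - 2*d - 3) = (d - 4)*(d + 1)*(d + 3)*(d - 3)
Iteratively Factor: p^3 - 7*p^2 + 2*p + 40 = (p - 4)*(p^2 - 3*p - 10) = (p - 4)*(p + 2)*(p - 5)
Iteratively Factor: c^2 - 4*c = (c)*(c - 4)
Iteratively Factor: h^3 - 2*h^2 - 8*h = (h)*(h^2 - 2*h - 8) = h*(h - 4)*(h + 2)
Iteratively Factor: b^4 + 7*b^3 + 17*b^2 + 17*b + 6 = (b + 1)*(b^3 + 6*b^2 + 11*b + 6) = (b + 1)*(b + 2)*(b^2 + 4*b + 3) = (b + 1)*(b + 2)*(b + 3)*(b + 1)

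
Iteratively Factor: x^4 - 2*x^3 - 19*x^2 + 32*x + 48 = (x - 3)*(x^3 + x^2 - 16*x - 16) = (x - 4)*(x - 3)*(x^2 + 5*x + 4) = (x - 4)*(x - 3)*(x + 1)*(x + 4)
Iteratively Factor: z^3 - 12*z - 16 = (z - 4)*(z^2 + 4*z + 4) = (z - 4)*(z + 2)*(z + 2)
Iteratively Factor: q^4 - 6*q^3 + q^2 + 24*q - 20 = (q + 2)*(q^3 - 8*q^2 + 17*q - 10) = (q - 2)*(q + 2)*(q^2 - 6*q + 5) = (q - 2)*(q - 1)*(q + 2)*(q - 5)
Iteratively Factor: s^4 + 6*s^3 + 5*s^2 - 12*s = (s + 3)*(s^3 + 3*s^2 - 4*s) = s*(s + 3)*(s^2 + 3*s - 4) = s*(s - 1)*(s + 3)*(s + 4)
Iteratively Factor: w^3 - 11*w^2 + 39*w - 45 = (w - 3)*(w^2 - 8*w + 15) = (w - 3)^2*(w - 5)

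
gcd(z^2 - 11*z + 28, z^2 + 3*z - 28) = z - 4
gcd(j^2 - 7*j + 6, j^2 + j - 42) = j - 6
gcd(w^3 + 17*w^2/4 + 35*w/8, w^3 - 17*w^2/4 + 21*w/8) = w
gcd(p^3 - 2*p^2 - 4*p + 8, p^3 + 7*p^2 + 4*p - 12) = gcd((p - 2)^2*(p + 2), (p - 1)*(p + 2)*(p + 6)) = p + 2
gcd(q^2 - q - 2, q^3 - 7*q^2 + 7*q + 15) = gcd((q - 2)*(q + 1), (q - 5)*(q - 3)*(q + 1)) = q + 1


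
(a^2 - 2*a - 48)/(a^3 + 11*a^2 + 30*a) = (a - 8)/(a*(a + 5))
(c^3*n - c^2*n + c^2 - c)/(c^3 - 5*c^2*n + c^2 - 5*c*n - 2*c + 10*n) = c*(c*n + 1)/(c^2 - 5*c*n + 2*c - 10*n)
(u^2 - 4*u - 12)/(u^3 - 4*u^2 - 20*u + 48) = (u + 2)/(u^2 + 2*u - 8)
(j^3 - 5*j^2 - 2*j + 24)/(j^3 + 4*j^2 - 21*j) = (j^2 - 2*j - 8)/(j*(j + 7))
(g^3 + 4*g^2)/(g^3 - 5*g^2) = (g + 4)/(g - 5)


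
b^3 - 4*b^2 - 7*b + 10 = (b - 5)*(b - 1)*(b + 2)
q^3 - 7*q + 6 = (q - 2)*(q - 1)*(q + 3)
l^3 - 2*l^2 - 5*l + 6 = (l - 3)*(l - 1)*(l + 2)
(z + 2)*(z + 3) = z^2 + 5*z + 6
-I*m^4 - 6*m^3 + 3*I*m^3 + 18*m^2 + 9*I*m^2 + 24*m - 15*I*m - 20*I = (m - 4)*(m - 5*I)*(m - I)*(-I*m - I)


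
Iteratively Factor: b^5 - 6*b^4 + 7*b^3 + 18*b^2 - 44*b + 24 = (b - 2)*(b^4 - 4*b^3 - b^2 + 16*b - 12) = (b - 2)*(b - 1)*(b^3 - 3*b^2 - 4*b + 12) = (b - 2)*(b - 1)*(b + 2)*(b^2 - 5*b + 6) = (b - 3)*(b - 2)*(b - 1)*(b + 2)*(b - 2)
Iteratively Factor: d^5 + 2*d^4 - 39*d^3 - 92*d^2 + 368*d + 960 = (d + 4)*(d^4 - 2*d^3 - 31*d^2 + 32*d + 240) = (d + 3)*(d + 4)*(d^3 - 5*d^2 - 16*d + 80) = (d - 5)*(d + 3)*(d + 4)*(d^2 - 16) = (d - 5)*(d - 4)*(d + 3)*(d + 4)*(d + 4)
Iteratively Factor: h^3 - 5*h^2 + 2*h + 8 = (h - 2)*(h^2 - 3*h - 4) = (h - 2)*(h + 1)*(h - 4)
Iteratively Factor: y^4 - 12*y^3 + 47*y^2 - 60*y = (y - 5)*(y^3 - 7*y^2 + 12*y) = (y - 5)*(y - 3)*(y^2 - 4*y) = y*(y - 5)*(y - 3)*(y - 4)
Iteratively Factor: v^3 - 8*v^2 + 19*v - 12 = (v - 4)*(v^2 - 4*v + 3) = (v - 4)*(v - 1)*(v - 3)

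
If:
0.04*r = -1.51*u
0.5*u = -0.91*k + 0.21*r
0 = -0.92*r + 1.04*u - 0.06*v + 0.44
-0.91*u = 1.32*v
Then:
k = 0.11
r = 0.46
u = -0.01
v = 0.01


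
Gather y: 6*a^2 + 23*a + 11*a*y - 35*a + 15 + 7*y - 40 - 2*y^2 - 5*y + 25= 6*a^2 - 12*a - 2*y^2 + y*(11*a + 2)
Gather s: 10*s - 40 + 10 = 10*s - 30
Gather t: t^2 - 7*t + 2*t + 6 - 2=t^2 - 5*t + 4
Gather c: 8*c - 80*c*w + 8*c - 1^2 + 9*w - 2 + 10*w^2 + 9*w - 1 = c*(16 - 80*w) + 10*w^2 + 18*w - 4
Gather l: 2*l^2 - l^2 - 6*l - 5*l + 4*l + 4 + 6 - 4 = l^2 - 7*l + 6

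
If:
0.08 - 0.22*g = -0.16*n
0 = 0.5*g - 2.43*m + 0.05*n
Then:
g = 0.727272727272727*n + 0.363636363636364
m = 0.170220725776281*n + 0.0748222970445193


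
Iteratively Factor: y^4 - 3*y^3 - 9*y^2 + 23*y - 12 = (y - 1)*(y^3 - 2*y^2 - 11*y + 12) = (y - 4)*(y - 1)*(y^2 + 2*y - 3) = (y - 4)*(y - 1)^2*(y + 3)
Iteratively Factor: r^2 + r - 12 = (r - 3)*(r + 4)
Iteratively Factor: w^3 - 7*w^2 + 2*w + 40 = (w - 4)*(w^2 - 3*w - 10) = (w - 5)*(w - 4)*(w + 2)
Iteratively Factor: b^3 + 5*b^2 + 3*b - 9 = (b - 1)*(b^2 + 6*b + 9) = (b - 1)*(b + 3)*(b + 3)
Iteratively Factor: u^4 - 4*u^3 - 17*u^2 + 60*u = (u - 3)*(u^3 - u^2 - 20*u) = u*(u - 3)*(u^2 - u - 20) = u*(u - 5)*(u - 3)*(u + 4)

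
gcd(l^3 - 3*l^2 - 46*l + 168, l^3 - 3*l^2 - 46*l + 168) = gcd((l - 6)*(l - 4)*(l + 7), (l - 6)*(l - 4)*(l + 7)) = l^3 - 3*l^2 - 46*l + 168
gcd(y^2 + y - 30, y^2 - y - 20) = y - 5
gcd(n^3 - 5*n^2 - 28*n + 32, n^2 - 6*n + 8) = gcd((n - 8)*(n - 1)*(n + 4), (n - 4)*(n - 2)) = 1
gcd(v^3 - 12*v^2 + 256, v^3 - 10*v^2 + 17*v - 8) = v - 8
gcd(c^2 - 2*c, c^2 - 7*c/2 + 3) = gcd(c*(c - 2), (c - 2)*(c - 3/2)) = c - 2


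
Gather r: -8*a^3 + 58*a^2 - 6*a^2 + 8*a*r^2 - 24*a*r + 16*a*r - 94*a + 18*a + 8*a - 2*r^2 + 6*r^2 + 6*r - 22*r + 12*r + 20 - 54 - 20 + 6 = -8*a^3 + 52*a^2 - 68*a + r^2*(8*a + 4) + r*(-8*a - 4) - 48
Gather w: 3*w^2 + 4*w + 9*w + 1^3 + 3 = 3*w^2 + 13*w + 4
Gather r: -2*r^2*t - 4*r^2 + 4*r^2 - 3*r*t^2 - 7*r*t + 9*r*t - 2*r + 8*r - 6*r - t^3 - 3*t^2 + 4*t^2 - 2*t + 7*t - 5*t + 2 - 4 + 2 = -2*r^2*t + r*(-3*t^2 + 2*t) - t^3 + t^2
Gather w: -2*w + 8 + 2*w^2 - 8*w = 2*w^2 - 10*w + 8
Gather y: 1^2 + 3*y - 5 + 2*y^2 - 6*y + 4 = 2*y^2 - 3*y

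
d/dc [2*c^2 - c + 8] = 4*c - 1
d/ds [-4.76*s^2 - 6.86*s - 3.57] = -9.52*s - 6.86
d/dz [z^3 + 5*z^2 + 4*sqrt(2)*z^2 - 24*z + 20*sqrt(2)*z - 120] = 3*z^2 + 10*z + 8*sqrt(2)*z - 24 + 20*sqrt(2)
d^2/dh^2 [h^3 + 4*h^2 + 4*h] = 6*h + 8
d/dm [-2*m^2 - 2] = -4*m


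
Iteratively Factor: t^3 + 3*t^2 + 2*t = (t + 2)*(t^2 + t) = (t + 1)*(t + 2)*(t)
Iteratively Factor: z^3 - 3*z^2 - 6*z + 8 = (z - 1)*(z^2 - 2*z - 8) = (z - 4)*(z - 1)*(z + 2)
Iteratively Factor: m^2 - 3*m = (m)*(m - 3)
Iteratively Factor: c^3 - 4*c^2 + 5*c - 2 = (c - 1)*(c^2 - 3*c + 2) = (c - 2)*(c - 1)*(c - 1)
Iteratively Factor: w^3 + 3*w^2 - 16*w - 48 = (w + 3)*(w^2 - 16) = (w - 4)*(w + 3)*(w + 4)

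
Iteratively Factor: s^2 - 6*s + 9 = (s - 3)*(s - 3)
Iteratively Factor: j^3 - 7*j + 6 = (j + 3)*(j^2 - 3*j + 2) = (j - 1)*(j + 3)*(j - 2)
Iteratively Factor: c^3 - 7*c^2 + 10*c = (c - 5)*(c^2 - 2*c) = c*(c - 5)*(c - 2)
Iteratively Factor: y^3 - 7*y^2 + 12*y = (y - 4)*(y^2 - 3*y) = y*(y - 4)*(y - 3)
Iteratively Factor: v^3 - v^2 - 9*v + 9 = (v + 3)*(v^2 - 4*v + 3) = (v - 1)*(v + 3)*(v - 3)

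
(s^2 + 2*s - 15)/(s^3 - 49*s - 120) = (s - 3)/(s^2 - 5*s - 24)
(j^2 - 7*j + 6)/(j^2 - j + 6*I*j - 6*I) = (j - 6)/(j + 6*I)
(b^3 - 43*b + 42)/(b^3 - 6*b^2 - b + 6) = (b + 7)/(b + 1)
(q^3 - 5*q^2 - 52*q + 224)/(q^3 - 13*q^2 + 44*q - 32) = (q + 7)/(q - 1)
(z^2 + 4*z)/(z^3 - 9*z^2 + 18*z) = (z + 4)/(z^2 - 9*z + 18)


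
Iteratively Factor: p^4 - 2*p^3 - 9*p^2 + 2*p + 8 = (p + 1)*(p^3 - 3*p^2 - 6*p + 8) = (p - 1)*(p + 1)*(p^2 - 2*p - 8) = (p - 1)*(p + 1)*(p + 2)*(p - 4)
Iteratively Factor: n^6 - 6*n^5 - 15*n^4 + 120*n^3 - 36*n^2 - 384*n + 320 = (n - 5)*(n^5 - n^4 - 20*n^3 + 20*n^2 + 64*n - 64) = (n - 5)*(n - 1)*(n^4 - 20*n^2 + 64) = (n - 5)*(n - 1)*(n + 2)*(n^3 - 2*n^2 - 16*n + 32) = (n - 5)*(n - 2)*(n - 1)*(n + 2)*(n^2 - 16) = (n - 5)*(n - 2)*(n - 1)*(n + 2)*(n + 4)*(n - 4)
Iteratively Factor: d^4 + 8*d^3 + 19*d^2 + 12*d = (d + 3)*(d^3 + 5*d^2 + 4*d) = d*(d + 3)*(d^2 + 5*d + 4) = d*(d + 3)*(d + 4)*(d + 1)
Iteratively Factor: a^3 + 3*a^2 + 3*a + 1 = (a + 1)*(a^2 + 2*a + 1) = (a + 1)^2*(a + 1)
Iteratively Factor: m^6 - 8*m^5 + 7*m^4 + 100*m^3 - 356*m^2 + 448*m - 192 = (m - 2)*(m^5 - 6*m^4 - 5*m^3 + 90*m^2 - 176*m + 96) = (m - 2)*(m + 4)*(m^4 - 10*m^3 + 35*m^2 - 50*m + 24) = (m - 4)*(m - 2)*(m + 4)*(m^3 - 6*m^2 + 11*m - 6) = (m - 4)*(m - 2)^2*(m + 4)*(m^2 - 4*m + 3) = (m - 4)*(m - 2)^2*(m - 1)*(m + 4)*(m - 3)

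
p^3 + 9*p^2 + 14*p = p*(p + 2)*(p + 7)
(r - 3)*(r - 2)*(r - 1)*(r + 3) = r^4 - 3*r^3 - 7*r^2 + 27*r - 18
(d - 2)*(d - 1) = d^2 - 3*d + 2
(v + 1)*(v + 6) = v^2 + 7*v + 6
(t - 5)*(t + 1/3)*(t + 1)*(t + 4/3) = t^4 - 7*t^3/3 - 101*t^2/9 - 91*t/9 - 20/9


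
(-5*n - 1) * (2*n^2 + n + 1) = -10*n^3 - 7*n^2 - 6*n - 1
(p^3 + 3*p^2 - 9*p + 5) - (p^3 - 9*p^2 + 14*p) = 12*p^2 - 23*p + 5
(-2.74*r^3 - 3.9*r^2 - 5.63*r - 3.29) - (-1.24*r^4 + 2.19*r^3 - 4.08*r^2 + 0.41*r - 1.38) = 1.24*r^4 - 4.93*r^3 + 0.18*r^2 - 6.04*r - 1.91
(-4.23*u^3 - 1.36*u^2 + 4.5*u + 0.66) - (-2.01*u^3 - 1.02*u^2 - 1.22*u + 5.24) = -2.22*u^3 - 0.34*u^2 + 5.72*u - 4.58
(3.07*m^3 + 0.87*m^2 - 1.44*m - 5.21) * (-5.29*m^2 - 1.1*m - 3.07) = -16.2403*m^5 - 7.9793*m^4 - 2.7643*m^3 + 26.474*m^2 + 10.1518*m + 15.9947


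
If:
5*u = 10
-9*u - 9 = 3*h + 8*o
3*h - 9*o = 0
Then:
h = -81/17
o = -27/17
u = 2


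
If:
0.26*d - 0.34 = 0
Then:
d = 1.31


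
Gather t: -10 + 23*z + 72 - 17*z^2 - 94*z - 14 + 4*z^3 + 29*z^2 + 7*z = 4*z^3 + 12*z^2 - 64*z + 48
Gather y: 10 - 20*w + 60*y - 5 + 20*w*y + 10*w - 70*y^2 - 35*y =-10*w - 70*y^2 + y*(20*w + 25) + 5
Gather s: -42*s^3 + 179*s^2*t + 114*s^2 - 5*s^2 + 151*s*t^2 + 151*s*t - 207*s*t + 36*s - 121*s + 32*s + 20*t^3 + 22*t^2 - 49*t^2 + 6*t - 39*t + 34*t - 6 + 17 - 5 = -42*s^3 + s^2*(179*t + 109) + s*(151*t^2 - 56*t - 53) + 20*t^3 - 27*t^2 + t + 6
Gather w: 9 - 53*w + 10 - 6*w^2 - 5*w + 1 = -6*w^2 - 58*w + 20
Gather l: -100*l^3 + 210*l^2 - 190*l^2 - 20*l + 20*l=-100*l^3 + 20*l^2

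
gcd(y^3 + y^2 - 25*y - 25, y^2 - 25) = y^2 - 25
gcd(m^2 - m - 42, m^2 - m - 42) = m^2 - m - 42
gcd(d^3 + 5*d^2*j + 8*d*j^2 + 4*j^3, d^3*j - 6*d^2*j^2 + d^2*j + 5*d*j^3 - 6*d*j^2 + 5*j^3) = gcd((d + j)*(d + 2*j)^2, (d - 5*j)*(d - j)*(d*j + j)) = 1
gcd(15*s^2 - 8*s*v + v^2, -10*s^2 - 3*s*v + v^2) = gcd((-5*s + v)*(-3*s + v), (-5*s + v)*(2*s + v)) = 5*s - v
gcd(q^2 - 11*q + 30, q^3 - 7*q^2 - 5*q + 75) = q - 5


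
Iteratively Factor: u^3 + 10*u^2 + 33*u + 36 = (u + 4)*(u^2 + 6*u + 9) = (u + 3)*(u + 4)*(u + 3)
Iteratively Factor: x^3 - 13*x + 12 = (x - 3)*(x^2 + 3*x - 4) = (x - 3)*(x + 4)*(x - 1)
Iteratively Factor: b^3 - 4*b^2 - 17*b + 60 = (b - 5)*(b^2 + b - 12) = (b - 5)*(b - 3)*(b + 4)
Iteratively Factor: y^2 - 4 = (y + 2)*(y - 2)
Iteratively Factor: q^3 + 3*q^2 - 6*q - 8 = (q + 1)*(q^2 + 2*q - 8) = (q - 2)*(q + 1)*(q + 4)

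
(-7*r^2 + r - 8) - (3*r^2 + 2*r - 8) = -10*r^2 - r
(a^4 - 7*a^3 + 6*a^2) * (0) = 0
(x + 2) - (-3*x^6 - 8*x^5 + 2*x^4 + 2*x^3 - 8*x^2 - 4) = 3*x^6 + 8*x^5 - 2*x^4 - 2*x^3 + 8*x^2 + x + 6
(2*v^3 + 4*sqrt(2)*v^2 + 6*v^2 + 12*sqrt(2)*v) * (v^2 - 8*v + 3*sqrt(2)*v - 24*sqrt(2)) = 2*v^5 - 10*v^4 + 10*sqrt(2)*v^4 - 50*sqrt(2)*v^3 - 24*v^3 - 240*sqrt(2)*v^2 - 120*v^2 - 576*v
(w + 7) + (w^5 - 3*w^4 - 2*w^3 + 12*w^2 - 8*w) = w^5 - 3*w^4 - 2*w^3 + 12*w^2 - 7*w + 7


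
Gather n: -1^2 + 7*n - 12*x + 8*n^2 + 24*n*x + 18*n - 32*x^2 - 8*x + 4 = 8*n^2 + n*(24*x + 25) - 32*x^2 - 20*x + 3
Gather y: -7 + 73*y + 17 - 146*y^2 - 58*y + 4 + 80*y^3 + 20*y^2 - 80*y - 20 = 80*y^3 - 126*y^2 - 65*y - 6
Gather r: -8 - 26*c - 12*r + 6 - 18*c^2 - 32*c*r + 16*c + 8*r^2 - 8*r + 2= -18*c^2 - 10*c + 8*r^2 + r*(-32*c - 20)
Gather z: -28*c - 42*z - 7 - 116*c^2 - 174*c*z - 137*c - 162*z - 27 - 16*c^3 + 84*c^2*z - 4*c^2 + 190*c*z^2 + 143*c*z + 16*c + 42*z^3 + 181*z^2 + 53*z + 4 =-16*c^3 - 120*c^2 - 149*c + 42*z^3 + z^2*(190*c + 181) + z*(84*c^2 - 31*c - 151) - 30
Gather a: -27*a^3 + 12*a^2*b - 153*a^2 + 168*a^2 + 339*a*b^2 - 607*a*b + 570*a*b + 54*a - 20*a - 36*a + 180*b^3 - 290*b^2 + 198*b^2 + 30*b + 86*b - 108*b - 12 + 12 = -27*a^3 + a^2*(12*b + 15) + a*(339*b^2 - 37*b - 2) + 180*b^3 - 92*b^2 + 8*b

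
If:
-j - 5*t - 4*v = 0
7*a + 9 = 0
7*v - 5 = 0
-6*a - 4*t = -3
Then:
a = -9/7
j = -65/4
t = 75/28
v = 5/7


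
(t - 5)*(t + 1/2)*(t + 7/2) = t^3 - t^2 - 73*t/4 - 35/4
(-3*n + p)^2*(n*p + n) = 9*n^3*p + 9*n^3 - 6*n^2*p^2 - 6*n^2*p + n*p^3 + n*p^2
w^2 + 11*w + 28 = (w + 4)*(w + 7)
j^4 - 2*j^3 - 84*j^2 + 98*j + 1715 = (j - 7)^2*(j + 5)*(j + 7)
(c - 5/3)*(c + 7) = c^2 + 16*c/3 - 35/3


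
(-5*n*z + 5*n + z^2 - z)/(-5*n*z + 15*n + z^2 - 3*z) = (z - 1)/(z - 3)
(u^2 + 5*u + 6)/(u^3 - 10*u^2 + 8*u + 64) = (u + 3)/(u^2 - 12*u + 32)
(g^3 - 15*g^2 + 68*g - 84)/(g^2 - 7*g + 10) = (g^2 - 13*g + 42)/(g - 5)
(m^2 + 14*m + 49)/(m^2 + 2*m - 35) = (m + 7)/(m - 5)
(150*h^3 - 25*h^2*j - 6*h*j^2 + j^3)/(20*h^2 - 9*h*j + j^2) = (30*h^2 + h*j - j^2)/(4*h - j)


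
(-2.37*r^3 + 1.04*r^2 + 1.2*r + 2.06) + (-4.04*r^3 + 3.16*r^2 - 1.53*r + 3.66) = -6.41*r^3 + 4.2*r^2 - 0.33*r + 5.72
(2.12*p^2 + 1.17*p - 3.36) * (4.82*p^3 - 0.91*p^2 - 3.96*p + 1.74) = 10.2184*p^5 + 3.7102*p^4 - 25.6551*p^3 + 2.1132*p^2 + 15.3414*p - 5.8464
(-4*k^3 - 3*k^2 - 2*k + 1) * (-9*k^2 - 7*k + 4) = 36*k^5 + 55*k^4 + 23*k^3 - 7*k^2 - 15*k + 4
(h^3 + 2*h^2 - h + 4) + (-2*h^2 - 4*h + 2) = h^3 - 5*h + 6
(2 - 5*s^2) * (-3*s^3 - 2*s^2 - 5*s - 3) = 15*s^5 + 10*s^4 + 19*s^3 + 11*s^2 - 10*s - 6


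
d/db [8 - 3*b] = -3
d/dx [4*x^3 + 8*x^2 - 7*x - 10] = 12*x^2 + 16*x - 7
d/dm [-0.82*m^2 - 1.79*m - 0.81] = -1.64*m - 1.79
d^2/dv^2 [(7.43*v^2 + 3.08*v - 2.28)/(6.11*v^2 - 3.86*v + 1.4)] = (580.432892*v^3 - 892.040448*v^2 + 164.559408*v + 33.478304)/(228.099131*v^6 - 432.305718*v^5 + 429.904488*v^4 - 255.623096*v^3 + 98.50512*v^2 - 22.6968*v + 2.744)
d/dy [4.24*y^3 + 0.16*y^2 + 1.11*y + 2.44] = 12.72*y^2 + 0.32*y + 1.11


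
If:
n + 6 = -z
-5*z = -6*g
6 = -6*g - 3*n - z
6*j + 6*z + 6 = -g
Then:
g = 10/3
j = -50/9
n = -10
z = 4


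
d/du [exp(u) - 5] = exp(u)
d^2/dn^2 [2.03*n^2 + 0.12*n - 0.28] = 4.06000000000000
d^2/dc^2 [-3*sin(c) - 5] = 3*sin(c)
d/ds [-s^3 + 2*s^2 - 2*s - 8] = -3*s^2 + 4*s - 2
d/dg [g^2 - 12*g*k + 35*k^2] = 2*g - 12*k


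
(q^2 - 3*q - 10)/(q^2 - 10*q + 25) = (q + 2)/(q - 5)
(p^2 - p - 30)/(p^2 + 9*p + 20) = (p - 6)/(p + 4)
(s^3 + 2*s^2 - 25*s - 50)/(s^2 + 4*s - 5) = (s^2 - 3*s - 10)/(s - 1)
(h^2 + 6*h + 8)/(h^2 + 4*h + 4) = (h + 4)/(h + 2)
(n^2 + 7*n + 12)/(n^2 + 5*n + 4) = (n + 3)/(n + 1)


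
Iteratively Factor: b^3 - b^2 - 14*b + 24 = (b + 4)*(b^2 - 5*b + 6) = (b - 3)*(b + 4)*(b - 2)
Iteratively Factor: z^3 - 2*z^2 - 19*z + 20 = (z - 5)*(z^2 + 3*z - 4) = (z - 5)*(z + 4)*(z - 1)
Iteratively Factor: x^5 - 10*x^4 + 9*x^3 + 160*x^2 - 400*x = (x)*(x^4 - 10*x^3 + 9*x^2 + 160*x - 400) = x*(x - 5)*(x^3 - 5*x^2 - 16*x + 80) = x*(x - 5)^2*(x^2 - 16) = x*(x - 5)^2*(x - 4)*(x + 4)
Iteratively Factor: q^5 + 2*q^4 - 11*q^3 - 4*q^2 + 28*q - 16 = (q + 2)*(q^4 - 11*q^2 + 18*q - 8) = (q - 1)*(q + 2)*(q^3 + q^2 - 10*q + 8) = (q - 1)^2*(q + 2)*(q^2 + 2*q - 8) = (q - 1)^2*(q + 2)*(q + 4)*(q - 2)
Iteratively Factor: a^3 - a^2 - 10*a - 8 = (a + 1)*(a^2 - 2*a - 8) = (a - 4)*(a + 1)*(a + 2)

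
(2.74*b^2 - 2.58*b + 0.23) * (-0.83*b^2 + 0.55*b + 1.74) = -2.2742*b^4 + 3.6484*b^3 + 3.1577*b^2 - 4.3627*b + 0.4002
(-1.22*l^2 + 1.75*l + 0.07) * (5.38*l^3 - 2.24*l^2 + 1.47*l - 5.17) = -6.5636*l^5 + 12.1478*l^4 - 5.3368*l^3 + 8.7231*l^2 - 8.9446*l - 0.3619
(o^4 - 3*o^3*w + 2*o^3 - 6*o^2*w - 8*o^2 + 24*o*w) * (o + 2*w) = o^5 - o^4*w + 2*o^4 - 6*o^3*w^2 - 2*o^3*w - 8*o^3 - 12*o^2*w^2 + 8*o^2*w + 48*o*w^2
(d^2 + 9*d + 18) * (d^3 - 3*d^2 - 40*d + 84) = d^5 + 6*d^4 - 49*d^3 - 330*d^2 + 36*d + 1512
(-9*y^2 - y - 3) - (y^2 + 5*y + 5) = -10*y^2 - 6*y - 8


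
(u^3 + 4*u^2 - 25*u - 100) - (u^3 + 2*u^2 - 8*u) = 2*u^2 - 17*u - 100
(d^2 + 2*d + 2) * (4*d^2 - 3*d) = 4*d^4 + 5*d^3 + 2*d^2 - 6*d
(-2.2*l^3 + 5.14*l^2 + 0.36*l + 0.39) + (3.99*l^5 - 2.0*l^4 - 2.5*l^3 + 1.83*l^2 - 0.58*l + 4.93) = 3.99*l^5 - 2.0*l^4 - 4.7*l^3 + 6.97*l^2 - 0.22*l + 5.32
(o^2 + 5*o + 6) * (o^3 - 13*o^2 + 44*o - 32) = o^5 - 8*o^4 - 15*o^3 + 110*o^2 + 104*o - 192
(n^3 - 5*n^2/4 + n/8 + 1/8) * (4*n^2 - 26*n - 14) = 4*n^5 - 31*n^4 + 19*n^3 + 59*n^2/4 - 5*n - 7/4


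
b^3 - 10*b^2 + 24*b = b*(b - 6)*(b - 4)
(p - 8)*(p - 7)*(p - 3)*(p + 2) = p^4 - 16*p^3 + 65*p^2 + 34*p - 336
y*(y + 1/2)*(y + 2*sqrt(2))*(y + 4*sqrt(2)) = y^4 + y^3/2 + 6*sqrt(2)*y^3 + 3*sqrt(2)*y^2 + 16*y^2 + 8*y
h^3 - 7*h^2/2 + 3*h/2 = h*(h - 3)*(h - 1/2)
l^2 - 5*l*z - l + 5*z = (l - 1)*(l - 5*z)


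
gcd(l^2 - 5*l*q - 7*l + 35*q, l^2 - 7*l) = l - 7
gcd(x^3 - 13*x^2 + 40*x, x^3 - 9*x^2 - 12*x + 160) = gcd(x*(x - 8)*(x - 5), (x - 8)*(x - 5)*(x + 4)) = x^2 - 13*x + 40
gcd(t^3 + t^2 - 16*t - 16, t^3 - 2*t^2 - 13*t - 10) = t + 1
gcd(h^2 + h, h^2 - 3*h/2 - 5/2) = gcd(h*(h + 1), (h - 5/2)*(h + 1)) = h + 1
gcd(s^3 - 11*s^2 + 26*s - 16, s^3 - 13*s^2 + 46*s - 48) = s^2 - 10*s + 16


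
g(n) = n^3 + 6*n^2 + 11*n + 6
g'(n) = 3*n^2 + 12*n + 11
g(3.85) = 194.35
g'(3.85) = 101.67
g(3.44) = 155.55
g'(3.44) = 87.78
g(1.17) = 28.69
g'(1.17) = 29.15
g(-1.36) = -0.38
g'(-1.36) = 0.23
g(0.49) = 12.95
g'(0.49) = 17.60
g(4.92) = 324.45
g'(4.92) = 142.66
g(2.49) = 86.03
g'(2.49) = 59.48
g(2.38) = 79.65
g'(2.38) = 56.55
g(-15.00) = -2184.00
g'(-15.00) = 506.00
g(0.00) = 6.00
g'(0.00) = 11.00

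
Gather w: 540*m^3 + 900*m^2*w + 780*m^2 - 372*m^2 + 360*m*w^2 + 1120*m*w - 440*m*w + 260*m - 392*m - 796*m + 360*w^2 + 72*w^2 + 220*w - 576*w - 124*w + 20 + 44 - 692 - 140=540*m^3 + 408*m^2 - 928*m + w^2*(360*m + 432) + w*(900*m^2 + 680*m - 480) - 768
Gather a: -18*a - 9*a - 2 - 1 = -27*a - 3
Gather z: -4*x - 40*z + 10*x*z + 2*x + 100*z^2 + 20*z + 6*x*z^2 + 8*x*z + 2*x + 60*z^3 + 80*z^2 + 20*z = 18*x*z + 60*z^3 + z^2*(6*x + 180)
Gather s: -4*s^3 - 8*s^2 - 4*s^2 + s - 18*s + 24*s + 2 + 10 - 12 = -4*s^3 - 12*s^2 + 7*s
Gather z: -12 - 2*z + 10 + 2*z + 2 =0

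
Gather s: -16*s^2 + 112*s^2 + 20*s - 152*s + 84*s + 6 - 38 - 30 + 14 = 96*s^2 - 48*s - 48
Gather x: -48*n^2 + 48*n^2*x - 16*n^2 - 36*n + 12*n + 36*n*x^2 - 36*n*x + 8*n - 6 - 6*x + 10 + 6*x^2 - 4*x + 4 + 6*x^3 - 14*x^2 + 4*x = -64*n^2 - 16*n + 6*x^3 + x^2*(36*n - 8) + x*(48*n^2 - 36*n - 6) + 8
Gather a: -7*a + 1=1 - 7*a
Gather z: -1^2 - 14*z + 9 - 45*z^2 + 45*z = -45*z^2 + 31*z + 8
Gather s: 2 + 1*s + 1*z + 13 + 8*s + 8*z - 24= 9*s + 9*z - 9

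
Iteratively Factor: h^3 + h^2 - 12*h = (h + 4)*(h^2 - 3*h) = (h - 3)*(h + 4)*(h)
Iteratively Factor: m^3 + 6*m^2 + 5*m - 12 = (m + 4)*(m^2 + 2*m - 3) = (m - 1)*(m + 4)*(m + 3)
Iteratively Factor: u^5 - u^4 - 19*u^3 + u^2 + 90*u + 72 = (u + 3)*(u^4 - 4*u^3 - 7*u^2 + 22*u + 24) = (u - 4)*(u + 3)*(u^3 - 7*u - 6) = (u - 4)*(u + 1)*(u + 3)*(u^2 - u - 6) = (u - 4)*(u - 3)*(u + 1)*(u + 3)*(u + 2)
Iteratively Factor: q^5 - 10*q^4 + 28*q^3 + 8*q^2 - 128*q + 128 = (q - 2)*(q^4 - 8*q^3 + 12*q^2 + 32*q - 64) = (q - 2)*(q + 2)*(q^3 - 10*q^2 + 32*q - 32) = (q - 2)^2*(q + 2)*(q^2 - 8*q + 16) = (q - 4)*(q - 2)^2*(q + 2)*(q - 4)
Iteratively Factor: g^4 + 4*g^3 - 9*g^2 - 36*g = (g + 3)*(g^3 + g^2 - 12*g) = (g - 3)*(g + 3)*(g^2 + 4*g) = g*(g - 3)*(g + 3)*(g + 4)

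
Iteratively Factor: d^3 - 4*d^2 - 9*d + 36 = (d - 3)*(d^2 - d - 12) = (d - 4)*(d - 3)*(d + 3)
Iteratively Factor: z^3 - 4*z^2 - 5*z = (z)*(z^2 - 4*z - 5) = z*(z - 5)*(z + 1)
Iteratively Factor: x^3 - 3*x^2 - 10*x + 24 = (x - 2)*(x^2 - x - 12) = (x - 2)*(x + 3)*(x - 4)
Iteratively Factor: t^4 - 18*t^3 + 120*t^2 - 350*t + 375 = (t - 5)*(t^3 - 13*t^2 + 55*t - 75) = (t - 5)^2*(t^2 - 8*t + 15) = (t - 5)^3*(t - 3)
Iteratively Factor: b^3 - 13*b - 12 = (b + 3)*(b^2 - 3*b - 4) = (b - 4)*(b + 3)*(b + 1)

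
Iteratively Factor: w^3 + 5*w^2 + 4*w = (w)*(w^2 + 5*w + 4) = w*(w + 1)*(w + 4)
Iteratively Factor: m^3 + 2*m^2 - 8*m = (m + 4)*(m^2 - 2*m) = (m - 2)*(m + 4)*(m)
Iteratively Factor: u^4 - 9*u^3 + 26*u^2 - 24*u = (u)*(u^3 - 9*u^2 + 26*u - 24) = u*(u - 3)*(u^2 - 6*u + 8) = u*(u - 3)*(u - 2)*(u - 4)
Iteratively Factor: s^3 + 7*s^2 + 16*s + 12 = (s + 3)*(s^2 + 4*s + 4) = (s + 2)*(s + 3)*(s + 2)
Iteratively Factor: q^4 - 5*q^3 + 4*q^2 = (q)*(q^3 - 5*q^2 + 4*q) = q*(q - 1)*(q^2 - 4*q) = q^2*(q - 1)*(q - 4)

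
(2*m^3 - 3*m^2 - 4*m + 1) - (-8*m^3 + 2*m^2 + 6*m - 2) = 10*m^3 - 5*m^2 - 10*m + 3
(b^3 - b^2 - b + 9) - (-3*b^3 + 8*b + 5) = 4*b^3 - b^2 - 9*b + 4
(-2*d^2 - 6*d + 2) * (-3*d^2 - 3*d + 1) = 6*d^4 + 24*d^3 + 10*d^2 - 12*d + 2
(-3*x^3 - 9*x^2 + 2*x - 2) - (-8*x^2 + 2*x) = -3*x^3 - x^2 - 2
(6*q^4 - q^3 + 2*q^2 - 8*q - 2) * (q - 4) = 6*q^5 - 25*q^4 + 6*q^3 - 16*q^2 + 30*q + 8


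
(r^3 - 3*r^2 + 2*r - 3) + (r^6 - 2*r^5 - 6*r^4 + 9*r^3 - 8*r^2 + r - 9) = r^6 - 2*r^5 - 6*r^4 + 10*r^3 - 11*r^2 + 3*r - 12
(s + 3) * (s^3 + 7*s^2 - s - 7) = s^4 + 10*s^3 + 20*s^2 - 10*s - 21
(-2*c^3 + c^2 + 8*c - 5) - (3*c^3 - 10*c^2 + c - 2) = -5*c^3 + 11*c^2 + 7*c - 3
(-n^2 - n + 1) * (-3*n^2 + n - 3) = 3*n^4 + 2*n^3 - n^2 + 4*n - 3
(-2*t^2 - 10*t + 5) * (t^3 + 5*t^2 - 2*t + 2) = -2*t^5 - 20*t^4 - 41*t^3 + 41*t^2 - 30*t + 10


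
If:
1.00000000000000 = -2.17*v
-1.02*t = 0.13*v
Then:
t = 0.06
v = -0.46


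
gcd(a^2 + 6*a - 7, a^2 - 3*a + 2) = a - 1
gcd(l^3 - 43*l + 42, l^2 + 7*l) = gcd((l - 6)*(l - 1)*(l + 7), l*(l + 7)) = l + 7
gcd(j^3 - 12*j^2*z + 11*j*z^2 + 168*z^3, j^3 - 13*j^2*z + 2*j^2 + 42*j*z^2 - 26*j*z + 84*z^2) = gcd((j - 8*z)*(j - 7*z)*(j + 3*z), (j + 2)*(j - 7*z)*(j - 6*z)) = -j + 7*z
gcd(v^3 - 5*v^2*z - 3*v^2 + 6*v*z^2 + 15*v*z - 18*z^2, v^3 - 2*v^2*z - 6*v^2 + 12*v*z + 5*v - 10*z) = -v + 2*z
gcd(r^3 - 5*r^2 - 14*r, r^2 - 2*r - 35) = r - 7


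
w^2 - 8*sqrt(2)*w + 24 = (w - 6*sqrt(2))*(w - 2*sqrt(2))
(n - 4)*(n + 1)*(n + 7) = n^3 + 4*n^2 - 25*n - 28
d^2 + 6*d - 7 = (d - 1)*(d + 7)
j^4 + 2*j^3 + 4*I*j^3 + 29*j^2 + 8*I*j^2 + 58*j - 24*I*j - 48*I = (j + 2)*(j - 3*I)*(j - I)*(j + 8*I)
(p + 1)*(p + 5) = p^2 + 6*p + 5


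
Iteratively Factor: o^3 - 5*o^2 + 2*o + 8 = (o - 4)*(o^2 - o - 2) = (o - 4)*(o + 1)*(o - 2)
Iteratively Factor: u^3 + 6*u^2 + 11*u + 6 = (u + 1)*(u^2 + 5*u + 6) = (u + 1)*(u + 3)*(u + 2)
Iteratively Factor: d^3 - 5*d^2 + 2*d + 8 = (d - 4)*(d^2 - d - 2) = (d - 4)*(d - 2)*(d + 1)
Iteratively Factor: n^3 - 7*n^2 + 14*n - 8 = (n - 2)*(n^2 - 5*n + 4) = (n - 4)*(n - 2)*(n - 1)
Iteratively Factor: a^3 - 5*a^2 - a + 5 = (a - 5)*(a^2 - 1) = (a - 5)*(a - 1)*(a + 1)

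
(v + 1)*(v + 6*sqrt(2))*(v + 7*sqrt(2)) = v^3 + v^2 + 13*sqrt(2)*v^2 + 13*sqrt(2)*v + 84*v + 84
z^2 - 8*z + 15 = (z - 5)*(z - 3)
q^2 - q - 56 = (q - 8)*(q + 7)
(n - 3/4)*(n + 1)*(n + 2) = n^3 + 9*n^2/4 - n/4 - 3/2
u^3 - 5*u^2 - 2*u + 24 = (u - 4)*(u - 3)*(u + 2)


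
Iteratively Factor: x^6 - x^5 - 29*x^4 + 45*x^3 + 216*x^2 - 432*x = (x - 3)*(x^5 + 2*x^4 - 23*x^3 - 24*x^2 + 144*x) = x*(x - 3)*(x^4 + 2*x^3 - 23*x^2 - 24*x + 144) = x*(x - 3)^2*(x^3 + 5*x^2 - 8*x - 48) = x*(x - 3)^3*(x^2 + 8*x + 16) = x*(x - 3)^3*(x + 4)*(x + 4)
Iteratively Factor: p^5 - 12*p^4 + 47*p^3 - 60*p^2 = (p)*(p^4 - 12*p^3 + 47*p^2 - 60*p) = p*(p - 3)*(p^3 - 9*p^2 + 20*p) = p^2*(p - 3)*(p^2 - 9*p + 20) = p^2*(p - 4)*(p - 3)*(p - 5)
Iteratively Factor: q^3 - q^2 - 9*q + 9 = (q - 3)*(q^2 + 2*q - 3) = (q - 3)*(q + 3)*(q - 1)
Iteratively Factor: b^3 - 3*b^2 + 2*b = (b)*(b^2 - 3*b + 2) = b*(b - 2)*(b - 1)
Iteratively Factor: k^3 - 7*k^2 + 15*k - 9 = (k - 3)*(k^2 - 4*k + 3) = (k - 3)*(k - 1)*(k - 3)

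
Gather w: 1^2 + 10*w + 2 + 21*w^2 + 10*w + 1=21*w^2 + 20*w + 4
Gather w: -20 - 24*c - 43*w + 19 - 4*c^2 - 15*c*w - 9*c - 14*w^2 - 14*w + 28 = -4*c^2 - 33*c - 14*w^2 + w*(-15*c - 57) + 27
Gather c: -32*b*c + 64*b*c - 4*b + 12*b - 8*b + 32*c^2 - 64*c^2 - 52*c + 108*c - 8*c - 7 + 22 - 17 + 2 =-32*c^2 + c*(32*b + 48)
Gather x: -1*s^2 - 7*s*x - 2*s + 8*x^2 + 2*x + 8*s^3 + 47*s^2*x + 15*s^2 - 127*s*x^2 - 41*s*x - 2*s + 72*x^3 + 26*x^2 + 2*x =8*s^3 + 14*s^2 - 4*s + 72*x^3 + x^2*(34 - 127*s) + x*(47*s^2 - 48*s + 4)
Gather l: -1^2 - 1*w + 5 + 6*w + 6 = 5*w + 10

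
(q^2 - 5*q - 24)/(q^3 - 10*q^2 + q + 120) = 1/(q - 5)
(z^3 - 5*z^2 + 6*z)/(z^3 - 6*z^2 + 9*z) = (z - 2)/(z - 3)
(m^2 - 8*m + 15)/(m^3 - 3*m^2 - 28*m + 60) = (m^2 - 8*m + 15)/(m^3 - 3*m^2 - 28*m + 60)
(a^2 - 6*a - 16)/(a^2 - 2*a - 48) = (a + 2)/(a + 6)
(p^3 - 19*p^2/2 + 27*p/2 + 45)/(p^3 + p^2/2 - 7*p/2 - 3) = (p^2 - 11*p + 30)/(p^2 - p - 2)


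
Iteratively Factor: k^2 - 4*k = (k)*(k - 4)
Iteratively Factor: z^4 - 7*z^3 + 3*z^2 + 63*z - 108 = (z - 3)*(z^3 - 4*z^2 - 9*z + 36) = (z - 3)^2*(z^2 - z - 12) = (z - 4)*(z - 3)^2*(z + 3)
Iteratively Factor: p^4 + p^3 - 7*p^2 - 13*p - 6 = (p - 3)*(p^3 + 4*p^2 + 5*p + 2) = (p - 3)*(p + 1)*(p^2 + 3*p + 2) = (p - 3)*(p + 1)^2*(p + 2)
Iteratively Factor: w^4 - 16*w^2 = (w)*(w^3 - 16*w) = w*(w + 4)*(w^2 - 4*w) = w^2*(w + 4)*(w - 4)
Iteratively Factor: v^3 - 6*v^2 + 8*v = (v - 2)*(v^2 - 4*v) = (v - 4)*(v - 2)*(v)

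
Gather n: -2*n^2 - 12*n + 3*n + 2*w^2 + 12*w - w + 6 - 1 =-2*n^2 - 9*n + 2*w^2 + 11*w + 5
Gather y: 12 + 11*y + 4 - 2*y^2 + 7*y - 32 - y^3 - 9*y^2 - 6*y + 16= -y^3 - 11*y^2 + 12*y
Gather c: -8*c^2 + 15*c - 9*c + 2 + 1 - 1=-8*c^2 + 6*c + 2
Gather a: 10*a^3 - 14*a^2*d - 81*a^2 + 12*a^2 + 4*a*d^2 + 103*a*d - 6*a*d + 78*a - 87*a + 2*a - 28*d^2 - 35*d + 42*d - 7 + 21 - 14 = 10*a^3 + a^2*(-14*d - 69) + a*(4*d^2 + 97*d - 7) - 28*d^2 + 7*d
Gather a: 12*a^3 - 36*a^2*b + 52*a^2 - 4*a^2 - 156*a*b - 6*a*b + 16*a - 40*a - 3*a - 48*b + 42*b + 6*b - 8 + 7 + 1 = 12*a^3 + a^2*(48 - 36*b) + a*(-162*b - 27)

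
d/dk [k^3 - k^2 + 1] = k*(3*k - 2)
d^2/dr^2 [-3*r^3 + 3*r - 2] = -18*r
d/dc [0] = 0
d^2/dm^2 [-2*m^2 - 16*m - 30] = -4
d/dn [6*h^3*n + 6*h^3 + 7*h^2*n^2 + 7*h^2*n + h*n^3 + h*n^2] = h*(6*h^2 + 14*h*n + 7*h + 3*n^2 + 2*n)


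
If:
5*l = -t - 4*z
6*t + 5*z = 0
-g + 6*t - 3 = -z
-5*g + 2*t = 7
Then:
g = -69/55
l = 76/275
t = 4/11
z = -24/55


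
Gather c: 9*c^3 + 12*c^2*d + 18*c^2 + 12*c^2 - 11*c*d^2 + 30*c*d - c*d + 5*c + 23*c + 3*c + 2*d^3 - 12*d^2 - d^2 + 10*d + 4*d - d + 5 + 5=9*c^3 + c^2*(12*d + 30) + c*(-11*d^2 + 29*d + 31) + 2*d^3 - 13*d^2 + 13*d + 10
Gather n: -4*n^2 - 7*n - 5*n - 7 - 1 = -4*n^2 - 12*n - 8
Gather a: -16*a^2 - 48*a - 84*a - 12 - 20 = -16*a^2 - 132*a - 32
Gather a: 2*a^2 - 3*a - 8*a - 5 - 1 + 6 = 2*a^2 - 11*a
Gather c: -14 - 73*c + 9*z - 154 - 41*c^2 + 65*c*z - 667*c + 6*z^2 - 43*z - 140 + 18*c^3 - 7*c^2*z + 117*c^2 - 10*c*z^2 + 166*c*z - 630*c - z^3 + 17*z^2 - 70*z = 18*c^3 + c^2*(76 - 7*z) + c*(-10*z^2 + 231*z - 1370) - z^3 + 23*z^2 - 104*z - 308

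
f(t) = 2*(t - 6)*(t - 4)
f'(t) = 4*t - 20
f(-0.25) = 53.12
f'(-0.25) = -21.00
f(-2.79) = 119.37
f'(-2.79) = -31.16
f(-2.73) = 117.51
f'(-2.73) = -30.92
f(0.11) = 45.82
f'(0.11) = -19.56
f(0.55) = 37.60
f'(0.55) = -17.80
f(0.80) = 33.28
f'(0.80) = -16.80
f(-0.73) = 63.67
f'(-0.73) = -22.92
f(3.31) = 3.71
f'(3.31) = -6.76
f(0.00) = 48.00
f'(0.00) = -20.00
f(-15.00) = 798.00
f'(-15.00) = -80.00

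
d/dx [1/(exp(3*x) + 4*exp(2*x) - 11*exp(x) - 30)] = (-3*exp(2*x) - 8*exp(x) + 11)*exp(x)/(exp(3*x) + 4*exp(2*x) - 11*exp(x) - 30)^2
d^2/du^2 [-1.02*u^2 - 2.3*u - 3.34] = -2.04000000000000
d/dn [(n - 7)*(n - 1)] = 2*n - 8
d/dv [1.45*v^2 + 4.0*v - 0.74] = 2.9*v + 4.0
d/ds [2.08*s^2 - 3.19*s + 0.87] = 4.16*s - 3.19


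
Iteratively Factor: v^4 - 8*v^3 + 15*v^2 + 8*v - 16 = (v - 4)*(v^3 - 4*v^2 - v + 4) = (v - 4)*(v + 1)*(v^2 - 5*v + 4) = (v - 4)*(v - 1)*(v + 1)*(v - 4)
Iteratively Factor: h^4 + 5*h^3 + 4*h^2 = (h)*(h^3 + 5*h^2 + 4*h) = h*(h + 4)*(h^2 + h) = h^2*(h + 4)*(h + 1)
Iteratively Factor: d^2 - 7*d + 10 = (d - 5)*(d - 2)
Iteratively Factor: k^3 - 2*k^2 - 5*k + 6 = (k - 3)*(k^2 + k - 2) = (k - 3)*(k - 1)*(k + 2)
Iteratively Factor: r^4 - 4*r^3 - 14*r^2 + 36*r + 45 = (r + 3)*(r^3 - 7*r^2 + 7*r + 15) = (r + 1)*(r + 3)*(r^2 - 8*r + 15) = (r - 3)*(r + 1)*(r + 3)*(r - 5)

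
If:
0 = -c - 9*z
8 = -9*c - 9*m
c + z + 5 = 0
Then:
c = -45/8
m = 341/72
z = 5/8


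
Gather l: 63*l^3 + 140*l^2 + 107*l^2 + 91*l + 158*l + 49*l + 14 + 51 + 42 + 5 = 63*l^3 + 247*l^2 + 298*l + 112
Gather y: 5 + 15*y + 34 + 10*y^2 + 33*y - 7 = 10*y^2 + 48*y + 32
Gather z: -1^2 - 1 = -2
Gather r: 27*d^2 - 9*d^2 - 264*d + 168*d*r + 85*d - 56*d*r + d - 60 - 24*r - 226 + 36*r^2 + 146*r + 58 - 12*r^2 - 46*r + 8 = 18*d^2 - 178*d + 24*r^2 + r*(112*d + 76) - 220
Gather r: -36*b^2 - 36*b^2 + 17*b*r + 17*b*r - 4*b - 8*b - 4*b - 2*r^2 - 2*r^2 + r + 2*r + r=-72*b^2 - 16*b - 4*r^2 + r*(34*b + 4)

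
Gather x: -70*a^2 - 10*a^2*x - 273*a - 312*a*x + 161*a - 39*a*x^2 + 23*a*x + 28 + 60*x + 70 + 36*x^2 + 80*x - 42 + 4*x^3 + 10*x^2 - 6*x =-70*a^2 - 112*a + 4*x^3 + x^2*(46 - 39*a) + x*(-10*a^2 - 289*a + 134) + 56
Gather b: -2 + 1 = -1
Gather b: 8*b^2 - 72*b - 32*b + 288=8*b^2 - 104*b + 288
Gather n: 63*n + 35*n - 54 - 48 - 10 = 98*n - 112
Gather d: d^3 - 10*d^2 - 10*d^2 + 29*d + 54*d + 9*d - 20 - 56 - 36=d^3 - 20*d^2 + 92*d - 112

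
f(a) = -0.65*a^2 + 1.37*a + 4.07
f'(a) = 1.37 - 1.3*a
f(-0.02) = 4.04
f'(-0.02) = 1.40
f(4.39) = -2.44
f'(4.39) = -4.34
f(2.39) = 3.63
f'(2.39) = -1.74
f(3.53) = 0.81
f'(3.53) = -3.22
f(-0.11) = 3.91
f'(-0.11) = 1.51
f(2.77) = 2.88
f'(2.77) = -2.23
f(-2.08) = -1.59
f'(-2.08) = 4.07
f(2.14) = 4.03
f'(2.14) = -1.41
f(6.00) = -11.11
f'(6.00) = -6.43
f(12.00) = -73.09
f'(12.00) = -14.23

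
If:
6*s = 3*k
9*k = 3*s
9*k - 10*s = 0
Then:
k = 0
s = 0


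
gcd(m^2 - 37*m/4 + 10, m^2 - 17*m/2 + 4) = m - 8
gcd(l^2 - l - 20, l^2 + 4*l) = l + 4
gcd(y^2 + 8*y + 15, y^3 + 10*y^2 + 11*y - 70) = y + 5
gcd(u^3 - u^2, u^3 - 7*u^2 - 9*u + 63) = 1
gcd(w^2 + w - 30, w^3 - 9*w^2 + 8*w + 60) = w - 5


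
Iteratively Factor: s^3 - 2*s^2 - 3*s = (s + 1)*(s^2 - 3*s) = s*(s + 1)*(s - 3)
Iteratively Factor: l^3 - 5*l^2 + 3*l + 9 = (l + 1)*(l^2 - 6*l + 9) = (l - 3)*(l + 1)*(l - 3)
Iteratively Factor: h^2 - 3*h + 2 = (h - 2)*(h - 1)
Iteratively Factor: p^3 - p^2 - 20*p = (p - 5)*(p^2 + 4*p) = (p - 5)*(p + 4)*(p)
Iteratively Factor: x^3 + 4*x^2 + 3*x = (x)*(x^2 + 4*x + 3) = x*(x + 3)*(x + 1)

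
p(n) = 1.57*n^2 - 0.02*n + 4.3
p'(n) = 3.14*n - 0.02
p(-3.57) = 24.38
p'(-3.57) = -11.23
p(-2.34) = 12.94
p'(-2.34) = -7.37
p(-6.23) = 65.36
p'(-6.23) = -19.58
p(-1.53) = 8.01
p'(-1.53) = -4.82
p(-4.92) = 42.40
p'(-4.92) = -15.47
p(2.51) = 14.14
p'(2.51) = 7.86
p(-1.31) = 7.02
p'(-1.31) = -4.13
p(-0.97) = 5.80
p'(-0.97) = -3.07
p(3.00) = 18.37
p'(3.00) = 9.40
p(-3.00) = 18.49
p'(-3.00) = -9.44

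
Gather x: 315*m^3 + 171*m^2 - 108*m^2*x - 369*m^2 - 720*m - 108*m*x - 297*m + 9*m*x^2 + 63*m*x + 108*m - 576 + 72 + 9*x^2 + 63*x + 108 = 315*m^3 - 198*m^2 - 909*m + x^2*(9*m + 9) + x*(-108*m^2 - 45*m + 63) - 396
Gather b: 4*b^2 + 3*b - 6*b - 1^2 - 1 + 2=4*b^2 - 3*b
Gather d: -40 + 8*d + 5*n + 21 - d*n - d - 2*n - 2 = d*(7 - n) + 3*n - 21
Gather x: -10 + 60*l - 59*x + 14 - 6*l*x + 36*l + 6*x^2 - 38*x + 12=96*l + 6*x^2 + x*(-6*l - 97) + 16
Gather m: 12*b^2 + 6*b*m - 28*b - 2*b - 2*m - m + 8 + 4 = 12*b^2 - 30*b + m*(6*b - 3) + 12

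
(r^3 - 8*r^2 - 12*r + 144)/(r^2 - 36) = (r^2 - 2*r - 24)/(r + 6)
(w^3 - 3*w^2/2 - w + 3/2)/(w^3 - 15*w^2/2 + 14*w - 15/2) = (w + 1)/(w - 5)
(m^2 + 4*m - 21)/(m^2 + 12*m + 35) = (m - 3)/(m + 5)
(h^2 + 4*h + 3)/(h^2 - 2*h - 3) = (h + 3)/(h - 3)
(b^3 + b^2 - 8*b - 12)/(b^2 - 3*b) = b + 4 + 4/b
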